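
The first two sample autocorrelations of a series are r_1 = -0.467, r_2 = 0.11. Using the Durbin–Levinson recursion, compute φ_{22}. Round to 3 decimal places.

-0.138

φ_{22} = (r_2 − r_1²) / (1 − r_1²)
r_1² = (-0.467)² = 0.218089
Numerator = 0.11 − 0.2181 = -0.1081; denominator = 1 − 0.2181 = 0.7819
φ_{22} = -0.1081 / 0.7819 = -0.138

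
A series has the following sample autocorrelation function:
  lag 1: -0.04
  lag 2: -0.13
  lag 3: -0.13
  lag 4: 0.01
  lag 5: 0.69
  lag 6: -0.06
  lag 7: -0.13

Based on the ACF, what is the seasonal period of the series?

5

The largest autocorrelation is r_5 = 0.69; the remaining lags stay at or below 0.01.
The dominant spike at lag 5 indicates a seasonal period of 5.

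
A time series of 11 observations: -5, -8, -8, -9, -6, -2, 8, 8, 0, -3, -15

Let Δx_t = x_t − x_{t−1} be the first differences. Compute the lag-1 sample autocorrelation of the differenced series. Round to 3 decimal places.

First differences Δx: -3, 0, -1, 3, 4, 10, 0, -8, -3, -12
Mean of differences = -1.0000
Numerator Σ(Δx_t−Δx̄)(Δx_{t+1}−Δx̄) = 113.0000
Denominator Σ(Δx_t−Δx̄)² = 342.0000
r_1(Δx) = 113.0000 / 342.0000 = 0.330

0.330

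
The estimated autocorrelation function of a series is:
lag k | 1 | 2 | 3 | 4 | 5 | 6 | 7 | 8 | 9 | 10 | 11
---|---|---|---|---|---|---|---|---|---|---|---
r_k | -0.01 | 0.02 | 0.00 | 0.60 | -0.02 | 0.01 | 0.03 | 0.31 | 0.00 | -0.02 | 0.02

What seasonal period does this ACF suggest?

4

The largest autocorrelation is r_4 = 0.60, with a weaker echo at lag 8 (0.31); the remaining lags stay at or below 0.03.
The dominant spike at lag 4 indicates a seasonal period of 4.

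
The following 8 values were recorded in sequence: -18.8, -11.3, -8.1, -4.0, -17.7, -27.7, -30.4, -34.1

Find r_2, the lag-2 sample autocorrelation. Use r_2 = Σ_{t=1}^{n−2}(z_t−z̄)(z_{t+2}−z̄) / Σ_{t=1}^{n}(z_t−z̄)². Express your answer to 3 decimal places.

Mean z̄ = (-18.8 − 11.3 − 8.1 − 4.0 − 17.7 − 27.7 − 30.4 − 34.1)/8 = -19.0125
Deviations from mean: 0.2125, 7.7125, 10.9125, 15.0125, 1.3125, -8.6875, -11.3875, -15.0875
Σ(z_t−z̄)(z_{t+2}−z̄) = (2.3189) + (115.7839) + (14.3227) + (-130.4211) + (-14.9461) + (131.0727) = 118.1309
Denominator Σ(z_t−z̄)² = 838.4888
r_2 = 118.1309 / 838.4888 = 0.141

0.141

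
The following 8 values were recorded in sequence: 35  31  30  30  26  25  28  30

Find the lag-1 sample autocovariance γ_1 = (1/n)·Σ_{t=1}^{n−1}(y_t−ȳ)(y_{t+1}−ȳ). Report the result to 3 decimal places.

3.545

Mean ȳ = (35 + 31 + 30 + 30 + 26 + 25 + 28 + 30)/8 = 29.3750
Σ_{t=1}^{7}(y_t−ȳ)(y_{t+1}−ȳ) = 28.3594
γ_1 = 28.3594 / 8 = 3.545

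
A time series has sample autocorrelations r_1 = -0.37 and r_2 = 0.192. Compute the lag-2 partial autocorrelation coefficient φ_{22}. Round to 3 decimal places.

φ_{22} = (r_2 − r_1²) / (1 − r_1²)
r_1² = (-0.37)² = 0.1369
Numerator = 0.192 − 0.1369 = 0.0551; denominator = 1 − 0.1369 = 0.8631
φ_{22} = 0.0551 / 0.8631 = 0.064

0.064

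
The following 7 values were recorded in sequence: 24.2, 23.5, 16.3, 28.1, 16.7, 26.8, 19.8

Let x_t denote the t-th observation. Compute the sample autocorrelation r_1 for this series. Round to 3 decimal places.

-0.820

Mean x̄ = (24.2 + 23.5 + 16.3 + 28.1 + 16.7 + 26.8 + 19.8)/7 = 22.2000
Σ(x_t−x̄)(x_{t+1}−x̄) = (2.6000) + (-7.6700) + (-34.8100) + (-32.4500) + (-25.3000) + (-11.0400) = -108.6700
Denominator Σ(x_t−x̄)² = 132.4800
r_1 = -108.6700 / 132.4800 = -0.820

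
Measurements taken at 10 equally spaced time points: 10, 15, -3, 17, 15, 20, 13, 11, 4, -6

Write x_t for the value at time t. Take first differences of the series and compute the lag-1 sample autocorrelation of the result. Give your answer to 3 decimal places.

First differences Δx: 5, -18, 20, -2, 5, -7, -2, -7, -10
Mean of differences = -1.7778
Numerator Σ(Δx_t−Δx̄)(Δx_{t+1}−Δx̄) = -459.7160
Denominator Σ(Δx_t−Δx̄)² = 951.5556
r_1(Δx) = -459.7160 / 951.5556 = -0.483

-0.483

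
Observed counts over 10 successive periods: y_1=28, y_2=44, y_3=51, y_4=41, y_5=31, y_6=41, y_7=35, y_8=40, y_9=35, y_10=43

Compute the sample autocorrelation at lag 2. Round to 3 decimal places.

-0.388

Mean ȳ = (28 + 44 + 51 + 41 + 31 + 41 + 35 + 40 + 35 + 43)/10 = 38.9000
Numerator Σ_{t=1}^{8}(y_t−ȳ)(y_{t+2}−ȳ) = -159.5200
Denominator Σ(y_t−ȳ)² = 410.9000
r_2 = -159.5200 / 410.9000 = -0.388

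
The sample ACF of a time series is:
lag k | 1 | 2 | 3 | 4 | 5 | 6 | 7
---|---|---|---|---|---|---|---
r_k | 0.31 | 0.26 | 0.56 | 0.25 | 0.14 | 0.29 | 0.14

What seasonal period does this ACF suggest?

3

The largest autocorrelation is r_3 = 0.56; the remaining lags stay at or below 0.31. The elevated value at lag 1 (0.31), dropping to 0.26 at lag 2, reflects decaying short-term dependence rather than seasonality.
The dominant spike at lag 3 indicates a seasonal period of 3.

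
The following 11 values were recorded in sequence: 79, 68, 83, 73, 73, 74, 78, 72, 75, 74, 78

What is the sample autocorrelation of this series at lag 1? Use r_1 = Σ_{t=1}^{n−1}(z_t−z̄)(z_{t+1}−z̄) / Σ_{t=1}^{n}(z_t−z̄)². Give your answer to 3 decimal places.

-0.653

Mean z̄ = (79 + 68 + 83 + 73 + 73 + 74 + 78 + 72 + 75 + 74 + 78)/11 = 75.1818
Numerator Σ_{t=1}^{10}(z_t−z̄)(z_{t+1}−z̄) = -108.1240
Denominator Σ(z_t−z̄)² = 165.6364
r_1 = -108.1240 / 165.6364 = -0.653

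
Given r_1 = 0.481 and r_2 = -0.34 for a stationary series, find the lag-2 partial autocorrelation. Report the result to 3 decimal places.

-0.743

φ_{22} = (r_2 − r_1²) / (1 − r_1²)
r_1² = (0.481)² = 0.231361
Numerator = -0.34 − 0.2314 = -0.5714; denominator = 1 − 0.2314 = 0.7686
φ_{22} = -0.5714 / 0.7686 = -0.743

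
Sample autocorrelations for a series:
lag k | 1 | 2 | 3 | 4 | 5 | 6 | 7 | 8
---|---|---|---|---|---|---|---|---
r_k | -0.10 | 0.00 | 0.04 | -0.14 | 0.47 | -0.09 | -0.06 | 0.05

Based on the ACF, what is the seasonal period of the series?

5

The largest autocorrelation is r_5 = 0.47; the remaining lags stay at or below 0.05.
The dominant spike at lag 5 indicates a seasonal period of 5.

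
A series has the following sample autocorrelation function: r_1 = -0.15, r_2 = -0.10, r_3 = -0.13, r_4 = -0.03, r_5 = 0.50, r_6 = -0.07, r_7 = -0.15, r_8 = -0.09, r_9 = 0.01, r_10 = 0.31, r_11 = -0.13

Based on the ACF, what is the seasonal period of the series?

The largest autocorrelation is r_5 = 0.50, with a weaker echo at lag 10 (0.31); the remaining lags stay at or below 0.01.
The dominant spike at lag 5 indicates a seasonal period of 5.

5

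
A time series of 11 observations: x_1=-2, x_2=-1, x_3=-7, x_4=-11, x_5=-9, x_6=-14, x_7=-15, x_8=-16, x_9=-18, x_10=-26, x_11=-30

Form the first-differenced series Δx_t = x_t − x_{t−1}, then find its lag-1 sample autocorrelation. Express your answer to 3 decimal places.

First differences Δx: 1, -6, -4, 2, -5, -1, -1, -2, -8, -4
Mean of differences = -2.8000
Numerator Σ(Δx_t−Δx̄)(Δx_{t+1}−Δx̄) = -21.8400
Denominator Σ(Δx_t−Δx̄)² = 89.6000
r_1(Δx) = -21.8400 / 89.6000 = -0.244

-0.244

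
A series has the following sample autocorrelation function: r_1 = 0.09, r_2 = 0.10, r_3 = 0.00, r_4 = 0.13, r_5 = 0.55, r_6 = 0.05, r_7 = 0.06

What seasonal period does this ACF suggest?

The largest autocorrelation is r_5 = 0.55; the remaining lags stay at or below 0.13.
The dominant spike at lag 5 indicates a seasonal period of 5.

5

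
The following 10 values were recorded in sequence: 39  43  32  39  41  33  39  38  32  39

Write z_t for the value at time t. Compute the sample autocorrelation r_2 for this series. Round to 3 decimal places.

Mean z̄ = (39 + 43 + 32 + 39 + 41 + 33 + 39 + 38 + 32 + 39)/10 = 37.5000
Numerator Σ_{t=1}^{8}(z_t−z̄)(z_{t+2}−z̄) = -30.5000
Denominator Σ(z_t−z̄)² = 132.5000
r_2 = -30.5000 / 132.5000 = -0.230

-0.230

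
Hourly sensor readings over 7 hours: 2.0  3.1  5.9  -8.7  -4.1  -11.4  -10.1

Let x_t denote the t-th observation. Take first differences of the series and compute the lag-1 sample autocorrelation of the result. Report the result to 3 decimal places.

-0.662

First differences Δx: 1.1, 2.8, -14.6, 4.6, -7.3, 1.3
Mean of differences = -2.0167
Numerator Σ(Δx_t−Δx̄)(Δx_{t+1}−Δx̄) = -181.3386
Denominator Σ(Δx_t−Δx̄)² = 273.9483
r_1(Δx) = -181.3386 / 273.9483 = -0.662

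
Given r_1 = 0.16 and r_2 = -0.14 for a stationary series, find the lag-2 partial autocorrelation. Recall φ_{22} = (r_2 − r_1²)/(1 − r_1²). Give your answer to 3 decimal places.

-0.170

φ_{22} = (r_2 − r_1²) / (1 − r_1²)
r_1² = (0.16)² = 0.0256
Numerator = -0.14 − 0.0256 = -0.1656; denominator = 1 − 0.0256 = 0.9744
φ_{22} = -0.1656 / 0.9744 = -0.170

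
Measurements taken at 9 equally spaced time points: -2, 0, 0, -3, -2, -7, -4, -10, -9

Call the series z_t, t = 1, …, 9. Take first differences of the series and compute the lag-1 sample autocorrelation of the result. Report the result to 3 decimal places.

First differences Δz: 2, 0, -3, 1, -5, 3, -6, 1
Mean of differences = -0.8750
Numerator Σ(Δz_t−Δz̄)(Δz_{t+1}−Δz̄) = -56.5156
Denominator Σ(Δz_t−Δz̄)² = 78.8750
r_1(Δz) = -56.5156 / 78.8750 = -0.717

-0.717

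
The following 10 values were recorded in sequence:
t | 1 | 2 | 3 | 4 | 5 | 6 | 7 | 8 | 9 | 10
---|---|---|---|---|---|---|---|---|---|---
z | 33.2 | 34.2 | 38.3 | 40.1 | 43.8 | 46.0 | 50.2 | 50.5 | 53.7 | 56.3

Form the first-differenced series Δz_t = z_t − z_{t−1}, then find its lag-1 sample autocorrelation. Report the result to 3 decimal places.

First differences Δz: 1.0, 4.1, 1.8, 3.7, 2.2, 4.2, 0.3, 3.2, 2.6
Mean of differences = 2.5667
Numerator Σ(Δz_t−Δz̄)(Δz_{t+1}−Δz̄) = -10.5778
Denominator Σ(Δz_t−Δz̄)² = 15.0200
r_1(Δz) = -10.5778 / 15.0200 = -0.704

-0.704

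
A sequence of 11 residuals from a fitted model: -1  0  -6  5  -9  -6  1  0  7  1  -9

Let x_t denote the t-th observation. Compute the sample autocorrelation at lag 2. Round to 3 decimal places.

Mean x̄ = (-1 + 0 − 6 + 5 − 9 − 6 + 1 + 0 + 7 + 1 − 9)/11 = -1.5455
Numerator Σ_{t=1}^{9}(x_t−x̄)(x_{t+2}−x̄) = -52.1405
Denominator Σ(x_t−x̄)² = 284.7273
r_2 = -52.1405 / 284.7273 = -0.183

-0.183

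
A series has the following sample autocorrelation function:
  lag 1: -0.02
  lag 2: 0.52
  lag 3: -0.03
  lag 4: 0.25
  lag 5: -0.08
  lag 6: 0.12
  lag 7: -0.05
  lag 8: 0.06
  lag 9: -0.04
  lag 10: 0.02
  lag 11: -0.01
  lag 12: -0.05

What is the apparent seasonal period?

The largest autocorrelation is r_2 = 0.52, with a weaker echo at lag 4 (0.25); the remaining lags stay at or below 0.12.
The dominant spike at lag 2 indicates a seasonal period of 2.

2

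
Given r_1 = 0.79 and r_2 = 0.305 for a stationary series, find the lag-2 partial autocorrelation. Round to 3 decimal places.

φ_{22} = (r_2 − r_1²) / (1 − r_1²)
r_1² = (0.79)² = 0.6241
Numerator = 0.305 − 0.6241 = -0.3191; denominator = 1 − 0.6241 = 0.3759
φ_{22} = -0.3191 / 0.3759 = -0.849

-0.849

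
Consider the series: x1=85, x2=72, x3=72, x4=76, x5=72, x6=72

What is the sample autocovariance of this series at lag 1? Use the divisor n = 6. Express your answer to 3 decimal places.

Mean x̄ = (85 + 72 + 72 + 76 + 72 + 72)/6 = 74.8333
Deviations: 10.1667, -2.8333, -2.8333, 1.1667, -2.8333, -2.8333
Σ_{t=1}^{5}(x_t−x̄)(x_{t+1}−x̄) = -19.3611
γ_1 = -19.3611 / 6 = -3.227

-3.227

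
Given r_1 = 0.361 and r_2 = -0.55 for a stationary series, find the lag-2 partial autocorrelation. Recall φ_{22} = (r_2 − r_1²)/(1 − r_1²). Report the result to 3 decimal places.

-0.782

φ_{22} = (r_2 − r_1²) / (1 − r_1²)
r_1² = (0.361)² = 0.130321
Numerator = -0.55 − 0.1303 = -0.6803; denominator = 1 − 0.1303 = 0.8697
φ_{22} = -0.6803 / 0.8697 = -0.782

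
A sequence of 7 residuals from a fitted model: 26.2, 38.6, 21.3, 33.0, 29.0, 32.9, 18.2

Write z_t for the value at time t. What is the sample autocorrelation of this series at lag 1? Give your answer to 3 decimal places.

-0.553

Mean z̄ = (26.2 + 38.6 + 21.3 + 33.0 + 29.0 + 32.9 + 18.2)/7 = 28.4571
Deviations from mean: -2.2571, 10.1429, -7.1571, 4.5429, 0.5429, 4.4429, -10.2571
Σ(z_t−z̄)(z_{t+1}−z̄) = (-22.8939) + (-72.5939) + (-32.5139) + (2.4661) + (2.4118) + (-45.5710) = -168.6947
Denominator Σ(z_t−z̄)² = 305.0771
r_1 = -168.6947 / 305.0771 = -0.553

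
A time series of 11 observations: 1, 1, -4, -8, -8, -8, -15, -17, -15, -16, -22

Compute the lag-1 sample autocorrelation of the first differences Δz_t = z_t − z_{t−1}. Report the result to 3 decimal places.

-0.127

First differences Δz: 0, -5, -4, 0, 0, -7, -2, 2, -1, -6
Mean of differences = -2.3000
Numerator Σ(Δz_t−Δz̄)(Δz_{t+1}−Δz̄) = -10.3900
Denominator Σ(Δz_t−Δz̄)² = 82.1000
r_1(Δz) = -10.3900 / 82.1000 = -0.127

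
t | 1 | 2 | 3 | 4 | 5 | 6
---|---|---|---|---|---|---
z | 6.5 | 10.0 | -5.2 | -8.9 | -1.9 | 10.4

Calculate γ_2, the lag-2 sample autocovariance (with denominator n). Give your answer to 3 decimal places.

Mean z̄ = (6.5 + 10.0 − 5.2 − 8.9 − 1.9 + 10.4)/6 = 1.8167
Σ_{t=1}^{4}(z_t−z̄)(z_{t+2}−z̄) = -186.4656
γ_2 = -186.4656 / 6 = -31.078

-31.078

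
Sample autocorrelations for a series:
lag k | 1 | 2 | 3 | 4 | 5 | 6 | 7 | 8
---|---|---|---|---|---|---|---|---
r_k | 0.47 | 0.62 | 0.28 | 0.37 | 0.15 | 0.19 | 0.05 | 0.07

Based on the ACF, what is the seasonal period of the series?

2

The largest autocorrelation is r_2 = 0.62; the remaining lags stay at or below 0.47.
The dominant spike at lag 2 indicates a seasonal period of 2.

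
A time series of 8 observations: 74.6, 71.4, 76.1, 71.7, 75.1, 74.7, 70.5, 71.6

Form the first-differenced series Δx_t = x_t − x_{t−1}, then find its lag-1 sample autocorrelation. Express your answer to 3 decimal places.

First differences Δx: -3.2, 4.7, -4.4, 3.4, -0.4, -4.2, 1.1
Mean of differences = -0.4286
Numerator Σ(Δx_t−Δx̄)(Δx_{t+1}−Δx̄) = -55.5494
Denominator Σ(Δx_t−Δx̄)² = 80.9743
r_1(Δx) = -55.5494 / 80.9743 = -0.686

-0.686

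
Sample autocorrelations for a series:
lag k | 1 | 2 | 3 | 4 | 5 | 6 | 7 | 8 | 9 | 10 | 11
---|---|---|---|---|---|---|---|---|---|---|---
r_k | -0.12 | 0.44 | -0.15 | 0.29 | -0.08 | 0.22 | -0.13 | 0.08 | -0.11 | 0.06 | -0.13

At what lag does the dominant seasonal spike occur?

The largest autocorrelation is r_2 = 0.44, with weaker echoes at lags 4 (0.29) and 6 (0.22); the remaining lags stay at or below 0.08.
The dominant spike at lag 2 indicates a seasonal period of 2.

2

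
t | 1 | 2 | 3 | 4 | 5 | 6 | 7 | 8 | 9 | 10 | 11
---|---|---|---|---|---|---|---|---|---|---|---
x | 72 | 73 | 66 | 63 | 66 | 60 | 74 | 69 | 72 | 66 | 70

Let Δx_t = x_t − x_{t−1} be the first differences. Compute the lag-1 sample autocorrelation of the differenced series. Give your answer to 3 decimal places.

-0.585

First differences Δx: 1, -7, -3, 3, -6, 14, -5, 3, -6, 4
Mean of differences = -0.2000
Numerator Σ(Δx_t−Δx̄)(Δx_{t+1}−Δx̄) = -225.4400
Denominator Σ(Δx_t−Δx̄)² = 385.6000
r_1(Δx) = -225.4400 / 385.6000 = -0.585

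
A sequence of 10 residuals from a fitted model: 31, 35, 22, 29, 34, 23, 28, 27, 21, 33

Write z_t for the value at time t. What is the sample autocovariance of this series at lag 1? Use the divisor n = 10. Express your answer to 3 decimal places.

-7.759

Mean z̄ = (31 + 35 + 22 + 29 + 34 + 23 + 28 + 27 + 21 + 33)/10 = 28.3000
Σ_{t=1}^{9}(z_t−z̄)(z_{t+1}−z̄) = -77.5900
γ_1 = -77.5900 / 10 = -7.759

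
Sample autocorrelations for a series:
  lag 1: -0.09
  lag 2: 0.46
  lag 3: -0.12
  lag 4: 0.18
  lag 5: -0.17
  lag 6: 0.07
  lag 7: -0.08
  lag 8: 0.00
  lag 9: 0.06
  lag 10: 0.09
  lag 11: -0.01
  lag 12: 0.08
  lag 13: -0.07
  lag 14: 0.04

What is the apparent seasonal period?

2

The largest autocorrelation is r_2 = 0.46, with a weaker echo at lag 4 (0.18); the remaining lags stay at or below 0.09.
The dominant spike at lag 2 indicates a seasonal period of 2.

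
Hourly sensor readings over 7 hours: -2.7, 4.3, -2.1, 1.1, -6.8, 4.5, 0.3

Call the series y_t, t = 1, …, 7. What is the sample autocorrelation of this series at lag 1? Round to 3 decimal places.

Mean ȳ = (-2.7 + 4.3 − 2.1 + 1.1 − 6.8 + 4.5 + 0.3)/7 = -0.2000
Σ(y_t−ȳ)(y_{t+1}−ȳ) = (-11.2500) + (-8.5500) + (-2.4700) + (-8.5800) + (-31.0200) + (2.3500) = -59.5200
Denominator Σ(y_t−ȳ)² = 97.7000
r_1 = -59.5200 / 97.7000 = -0.609

-0.609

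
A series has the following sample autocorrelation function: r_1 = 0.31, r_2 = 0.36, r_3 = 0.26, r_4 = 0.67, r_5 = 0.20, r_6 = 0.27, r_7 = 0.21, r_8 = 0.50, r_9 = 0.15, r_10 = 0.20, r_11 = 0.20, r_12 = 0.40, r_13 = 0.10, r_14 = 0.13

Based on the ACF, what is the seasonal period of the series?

The largest autocorrelation is r_4 = 0.67, with weaker echoes at lags 8 (0.50) and 12 (0.40); the remaining lags stay at or below 0.36.
The dominant spike at lag 4 indicates a seasonal period of 4.

4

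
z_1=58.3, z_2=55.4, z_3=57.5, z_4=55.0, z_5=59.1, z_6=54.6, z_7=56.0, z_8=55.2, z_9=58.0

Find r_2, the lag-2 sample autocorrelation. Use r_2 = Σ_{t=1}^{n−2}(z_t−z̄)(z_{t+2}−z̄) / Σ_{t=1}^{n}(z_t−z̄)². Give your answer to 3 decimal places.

0.420

Mean z̄ = (58.3 + 55.4 + 57.5 + 55.0 + 59.1 + 54.6 + 56.0 + 55.2 + 58.0)/9 = 56.5667
Σ(z_t−z̄)(z_{t+2}−z̄) = (1.6178) + (1.8278) + (2.3644) + (3.0811) + (-1.4356) + (2.6878) + (-0.8122) = 9.3311
Denominator Σ(z_t−z̄)² = 22.2200
r_2 = 9.3311 / 22.2200 = 0.420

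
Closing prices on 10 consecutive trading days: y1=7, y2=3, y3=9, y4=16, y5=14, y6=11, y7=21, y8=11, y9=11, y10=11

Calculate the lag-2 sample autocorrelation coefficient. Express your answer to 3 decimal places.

Mean ȳ = (7 + 3 + 9 + 16 + 14 + 11 + 21 + 11 + 11 + 11)/10 = 11.4000
Numerator Σ_{t=1}^{8}(y_t−ȳ)(y_{t+2}−ȳ) = -14.7200
Denominator Σ(y_t−ȳ)² = 216.4000
r_2 = -14.7200 / 216.4000 = -0.068

-0.068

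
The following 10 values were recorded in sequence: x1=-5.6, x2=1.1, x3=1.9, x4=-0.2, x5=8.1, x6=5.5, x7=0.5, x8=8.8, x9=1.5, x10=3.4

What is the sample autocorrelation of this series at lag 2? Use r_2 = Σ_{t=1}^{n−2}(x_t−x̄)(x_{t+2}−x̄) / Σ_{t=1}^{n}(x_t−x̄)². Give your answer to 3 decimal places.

0.078

Mean x̄ = (-5.6 + 1.1 + 1.9 − 0.2 + 8.1 + 5.5 + 0.5 + 8.8 + 1.5 + 3.4)/10 = 2.5000
Numerator Σ_{t=1}^{8}(x_t−x̄)(x_{t+2}−x̄) = 12.5500
Denominator Σ(x_t−x̄)² = 161.0800
r_2 = 12.5500 / 161.0800 = 0.078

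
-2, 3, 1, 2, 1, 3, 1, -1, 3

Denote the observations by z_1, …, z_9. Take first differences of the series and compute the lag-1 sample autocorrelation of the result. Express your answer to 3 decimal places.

-0.374

First differences Δz: 5, -2, 1, -1, 2, -2, -2, 4
Mean of differences = 0.6250
Numerator Σ(Δz_t−Δz̄)(Δz_{t+1}−Δz̄) = -20.8906
Denominator Σ(Δz_t−Δz̄)² = 55.8750
r_1(Δz) = -20.8906 / 55.8750 = -0.374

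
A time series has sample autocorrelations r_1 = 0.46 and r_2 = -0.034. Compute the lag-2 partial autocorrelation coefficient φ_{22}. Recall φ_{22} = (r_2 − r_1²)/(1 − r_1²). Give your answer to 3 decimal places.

φ_{22} = (r_2 − r_1²) / (1 − r_1²)
r_1² = (0.46)² = 0.2116
Numerator = -0.034 − 0.2116 = -0.2456; denominator = 1 − 0.2116 = 0.7884
φ_{22} = -0.2456 / 0.7884 = -0.312

-0.312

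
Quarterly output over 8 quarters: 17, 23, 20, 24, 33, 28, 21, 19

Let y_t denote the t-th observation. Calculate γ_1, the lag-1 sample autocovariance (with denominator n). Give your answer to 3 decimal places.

Mean ȳ = (17 + 23 + 20 + 24 + 33 + 28 + 21 + 19)/8 = 23.1250
Σ_{t=1}^{7}(y_t−ȳ)(y_{t+1}−ȳ) = 53.6094
γ_1 = 53.6094 / 8 = 6.701

6.701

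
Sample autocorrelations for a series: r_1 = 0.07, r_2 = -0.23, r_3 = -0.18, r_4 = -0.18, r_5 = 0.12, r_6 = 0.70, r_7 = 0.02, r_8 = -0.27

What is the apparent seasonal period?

The largest autocorrelation is r_6 = 0.70; the remaining lags stay at or below 0.12.
The dominant spike at lag 6 indicates a seasonal period of 6.

6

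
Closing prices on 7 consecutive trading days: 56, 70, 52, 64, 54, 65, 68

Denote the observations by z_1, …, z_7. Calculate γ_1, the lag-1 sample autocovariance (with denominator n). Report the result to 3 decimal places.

-24.869

Mean z̄ = (56 + 70 + 52 + 64 + 54 + 65 + 68)/7 = 61.2857
Σ_{t=1}^{6}(z_t−z̄)(z_{t+1}−z̄) = -174.0816
γ_1 = -174.0816 / 7 = -24.869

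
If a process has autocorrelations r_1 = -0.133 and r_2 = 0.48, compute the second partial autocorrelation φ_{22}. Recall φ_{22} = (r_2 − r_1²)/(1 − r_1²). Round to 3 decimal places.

φ_{22} = (r_2 − r_1²) / (1 − r_1²)
r_1² = (-0.133)² = 0.017689
Numerator = 0.48 − 0.0177 = 0.4623; denominator = 1 − 0.0177 = 0.9823
φ_{22} = 0.4623 / 0.9823 = 0.471

0.471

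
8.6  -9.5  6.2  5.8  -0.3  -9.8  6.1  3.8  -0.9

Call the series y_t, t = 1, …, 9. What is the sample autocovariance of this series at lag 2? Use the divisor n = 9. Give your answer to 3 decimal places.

-12.933

Mean ȳ = (8.6 − 9.5 + 6.2 + 5.8 − 0.3 − 9.8 + 6.1 + 3.8 − 0.9)/9 = 1.1111
Σ_{t=1}^{7}(y_t−ȳ)(y_{t+2}−ȳ) = -116.3980
γ_2 = -116.3980 / 9 = -12.933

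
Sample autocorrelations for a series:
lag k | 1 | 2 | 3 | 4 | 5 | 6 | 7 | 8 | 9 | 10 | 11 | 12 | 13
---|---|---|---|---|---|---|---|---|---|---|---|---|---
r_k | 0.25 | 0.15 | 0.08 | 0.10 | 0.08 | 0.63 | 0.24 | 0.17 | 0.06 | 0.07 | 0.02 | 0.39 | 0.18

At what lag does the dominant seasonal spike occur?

6

The largest autocorrelation is r_6 = 0.63, with a weaker echo at lag 12 (0.39); the remaining lags stay at or below 0.25. The elevated value at lag 1 (0.25), dropping to 0.15 at lag 2, reflects decaying short-term dependence rather than seasonality.
The dominant spike at lag 6 indicates a seasonal period of 6.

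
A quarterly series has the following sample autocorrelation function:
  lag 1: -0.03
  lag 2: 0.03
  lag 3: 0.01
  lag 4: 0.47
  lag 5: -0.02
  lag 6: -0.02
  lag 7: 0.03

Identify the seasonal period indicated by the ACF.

The largest autocorrelation is r_4 = 0.47; the remaining lags stay at or below 0.03.
The dominant spike at lag 4 indicates a seasonal period of 4.

4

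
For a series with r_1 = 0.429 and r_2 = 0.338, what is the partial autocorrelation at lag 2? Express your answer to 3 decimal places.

φ_{22} = (r_2 − r_1²) / (1 − r_1²)
r_1² = (0.429)² = 0.184041
Numerator = 0.338 − 0.1840 = 0.1540; denominator = 1 − 0.1840 = 0.8160
φ_{22} = 0.1540 / 0.8160 = 0.189

0.189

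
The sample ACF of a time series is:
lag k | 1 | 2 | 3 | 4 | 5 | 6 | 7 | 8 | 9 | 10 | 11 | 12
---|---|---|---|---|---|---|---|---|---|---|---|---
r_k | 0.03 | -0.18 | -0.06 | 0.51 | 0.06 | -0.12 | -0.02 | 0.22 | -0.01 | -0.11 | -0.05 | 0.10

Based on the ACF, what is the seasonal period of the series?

The largest autocorrelation is r_4 = 0.51, with a weaker echo at lag 8 (0.22); the remaining lags stay at or below 0.10.
The dominant spike at lag 4 indicates a seasonal period of 4.

4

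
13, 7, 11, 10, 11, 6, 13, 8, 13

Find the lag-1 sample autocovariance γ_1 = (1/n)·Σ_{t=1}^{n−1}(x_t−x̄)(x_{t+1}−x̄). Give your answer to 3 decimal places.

Mean x̄ = (13 + 7 + 11 + 10 + 11 + 6 + 13 + 8 + 13)/9 = 10.2222
Σ_{t=1}^{8}(x_t−x̄)(x_{t+1}−x̄) = -39.1605
γ_1 = -39.1605 / 9 = -4.351

-4.351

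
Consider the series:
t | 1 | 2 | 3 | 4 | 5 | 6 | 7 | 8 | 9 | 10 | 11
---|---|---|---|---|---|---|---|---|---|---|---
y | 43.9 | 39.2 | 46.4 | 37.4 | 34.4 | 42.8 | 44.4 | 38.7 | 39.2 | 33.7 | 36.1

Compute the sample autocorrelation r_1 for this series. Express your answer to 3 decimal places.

Mean ȳ = (43.9 + 39.2 + 46.4 + 37.4 + 34.4 + 42.8 + 44.4 + 38.7 + 39.2 + 33.7 + 36.1)/11 = 39.6545
Numerator Σ_{t=1}^{10}(y_t−ȳ)(y_{t+1}−ȳ) = 9.8179
Denominator Σ(y_t−ȳ)² = 178.0473
r_1 = 9.8179 / 178.0473 = 0.055

0.055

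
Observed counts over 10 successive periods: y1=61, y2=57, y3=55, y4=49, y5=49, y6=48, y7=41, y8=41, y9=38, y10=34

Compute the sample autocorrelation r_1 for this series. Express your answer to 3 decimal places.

0.641

Mean ȳ = (61 + 57 + 55 + 49 + 49 + 48 + 41 + 41 + 38 + 34)/10 = 47.3000
Numerator Σ_{t=1}^{9}(y_t−ȳ)(y_{t+1}−ȳ) = 442.3100
Denominator Σ(y_t−ȳ)² = 690.1000
r_1 = 442.3100 / 690.1000 = 0.641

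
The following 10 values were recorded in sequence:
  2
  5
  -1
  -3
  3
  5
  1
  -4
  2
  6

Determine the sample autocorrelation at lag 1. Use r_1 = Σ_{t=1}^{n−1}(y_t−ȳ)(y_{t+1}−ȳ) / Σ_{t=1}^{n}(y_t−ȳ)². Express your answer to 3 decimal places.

0.035

Mean ȳ = (2 + 5 − 1 − 3 + 3 + 5 + 1 − 4 + 2 + 6)/10 = 1.6000
Numerator Σ_{t=1}^{9}(y_t−ȳ)(y_{t+1}−ȳ) = 3.6400
Denominator Σ(y_t−ȳ)² = 104.4000
r_1 = 3.6400 / 104.4000 = 0.035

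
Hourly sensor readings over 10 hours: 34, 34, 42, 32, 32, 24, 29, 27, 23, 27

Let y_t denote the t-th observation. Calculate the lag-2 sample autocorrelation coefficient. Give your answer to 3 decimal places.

Mean ȳ = (34 + 34 + 42 + 32 + 32 + 24 + 29 + 27 + 23 + 27)/10 = 30.4000
Numerator Σ_{t=1}^{8}(y_t−ȳ)(y_{t+2}−ȳ) = 97.2800
Denominator Σ(y_t−ȳ)² = 286.4000
r_2 = 97.2800 / 286.4000 = 0.340

0.340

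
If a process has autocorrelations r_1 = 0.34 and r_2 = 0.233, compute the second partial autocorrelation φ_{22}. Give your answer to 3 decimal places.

φ_{22} = (r_2 − r_1²) / (1 − r_1²)
r_1² = (0.34)² = 0.1156
Numerator = 0.233 − 0.1156 = 0.1174; denominator = 1 − 0.1156 = 0.8844
φ_{22} = 0.1174 / 0.8844 = 0.133

0.133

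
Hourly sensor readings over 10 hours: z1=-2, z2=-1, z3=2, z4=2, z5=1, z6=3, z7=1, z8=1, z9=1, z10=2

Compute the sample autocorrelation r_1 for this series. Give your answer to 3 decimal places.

Mean z̄ = (-2 − 1 + 2 + 2 + 1 + 3 + 1 + 1 + 1 + 2)/10 = 1.0000
Numerator Σ_{t=1}^{9}(z_t−z̄)(z_{t+1}−z̄) = 5.0000
Denominator Σ(z_t−z̄)² = 20.0000
r_1 = 5.0000 / 20.0000 = 0.250

0.250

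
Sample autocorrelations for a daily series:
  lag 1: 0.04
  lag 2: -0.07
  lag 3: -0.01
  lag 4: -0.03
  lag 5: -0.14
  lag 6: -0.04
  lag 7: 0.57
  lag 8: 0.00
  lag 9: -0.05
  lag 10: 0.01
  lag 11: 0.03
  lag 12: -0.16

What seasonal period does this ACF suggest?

7

The largest autocorrelation is r_7 = 0.57; the remaining lags stay at or below 0.04.
The dominant spike at lag 7 indicates a seasonal period of 7.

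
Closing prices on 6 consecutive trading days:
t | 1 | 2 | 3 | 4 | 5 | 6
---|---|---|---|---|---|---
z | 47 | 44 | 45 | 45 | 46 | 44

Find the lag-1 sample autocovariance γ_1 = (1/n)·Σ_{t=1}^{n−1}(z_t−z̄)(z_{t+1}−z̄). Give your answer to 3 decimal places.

-0.505

Mean z̄ = (47 + 44 + 45 + 45 + 46 + 44)/6 = 45.1667
Σ_{t=1}^{5}(z_t−z̄)(z_{t+1}−z̄) = -3.0278
γ_1 = -3.0278 / 6 = -0.505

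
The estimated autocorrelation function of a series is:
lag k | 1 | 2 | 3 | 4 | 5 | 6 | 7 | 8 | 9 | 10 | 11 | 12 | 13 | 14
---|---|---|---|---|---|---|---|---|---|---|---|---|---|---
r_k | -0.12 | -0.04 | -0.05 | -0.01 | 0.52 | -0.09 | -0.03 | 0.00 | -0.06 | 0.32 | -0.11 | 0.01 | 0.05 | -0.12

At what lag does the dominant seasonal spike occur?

5

The largest autocorrelation is r_5 = 0.52, with a weaker echo at lag 10 (0.32); the remaining lags stay at or below 0.05.
The dominant spike at lag 5 indicates a seasonal period of 5.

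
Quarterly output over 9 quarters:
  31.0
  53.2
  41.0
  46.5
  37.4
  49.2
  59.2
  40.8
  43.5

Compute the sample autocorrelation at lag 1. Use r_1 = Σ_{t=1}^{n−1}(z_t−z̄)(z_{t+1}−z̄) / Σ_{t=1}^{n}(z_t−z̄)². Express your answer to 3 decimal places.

Mean z̄ = (31.0 + 53.2 + 41.0 + 46.5 + 37.4 + 49.2 + 59.2 + 40.8 + 43.5)/9 = 44.6444
Numerator Σ_{t=1}^{8}(z_t−z̄)(z_{t+1}−z̄) = -186.3731
Denominator Σ(z_t−z̄)² = 577.2822
r_1 = -186.3731 / 577.2822 = -0.323

-0.323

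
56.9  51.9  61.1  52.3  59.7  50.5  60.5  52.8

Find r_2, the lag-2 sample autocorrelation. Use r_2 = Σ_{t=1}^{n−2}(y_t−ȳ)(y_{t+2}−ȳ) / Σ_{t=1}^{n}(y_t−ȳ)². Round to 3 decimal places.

0.709

Mean ȳ = (56.9 + 51.9 + 61.1 + 52.3 + 59.7 + 50.5 + 60.5 + 52.8)/8 = 55.7125
Deviations from mean: 1.1875, -3.8125, 5.3875, -3.4125, 3.9875, -5.2125, 4.7875, -2.9125
Numerator Σ_{t=1}^{6}(y_t−ȳ)(y_{t+2}−ȳ) = 92.9497
Denominator Σ(y_t−ȳ)² = 131.0888
r_2 = 92.9497 / 131.0888 = 0.709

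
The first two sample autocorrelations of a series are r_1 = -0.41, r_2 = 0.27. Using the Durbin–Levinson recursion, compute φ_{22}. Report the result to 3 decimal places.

φ_{22} = (r_2 − r_1²) / (1 − r_1²)
r_1² = (-0.41)² = 0.1681
Numerator = 0.27 − 0.1681 = 0.1019; denominator = 1 − 0.1681 = 0.8319
φ_{22} = 0.1019 / 0.8319 = 0.122

0.122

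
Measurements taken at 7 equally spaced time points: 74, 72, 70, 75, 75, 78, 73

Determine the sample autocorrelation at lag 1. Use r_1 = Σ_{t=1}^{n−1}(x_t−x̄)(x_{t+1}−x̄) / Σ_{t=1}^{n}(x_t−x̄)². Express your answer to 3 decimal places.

Mean x̄ = (74 + 72 + 70 + 75 + 75 + 78 + 73)/7 = 73.8571
Deviations from mean: 0.1429, -1.8571, -3.8571, 1.1429, 1.1429, 4.1429, -0.8571
Σ(x_t−x̄)(x_{t+1}−x̄) = (-0.2653) + (7.1633) + (-4.4082) + (1.3061) + (4.7347) + (-3.5510) = 4.9796
Denominator Σ(x_t−x̄)² = 38.8571
r_1 = 4.9796 / 38.8571 = 0.128

0.128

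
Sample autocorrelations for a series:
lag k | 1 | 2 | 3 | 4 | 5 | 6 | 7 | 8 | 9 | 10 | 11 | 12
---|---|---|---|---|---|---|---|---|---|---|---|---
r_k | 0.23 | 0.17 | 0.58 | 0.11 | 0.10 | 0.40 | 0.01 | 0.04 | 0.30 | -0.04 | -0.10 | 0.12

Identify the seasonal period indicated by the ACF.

The largest autocorrelation is r_3 = 0.58, with weaker echoes at lags 6 (0.40) and 9 (0.30); the remaining lags stay at or below 0.23. The elevated value at lag 1 (0.23), dropping to 0.17 at lag 2, reflects decaying short-term dependence rather than seasonality.
The dominant spike at lag 3 indicates a seasonal period of 3.

3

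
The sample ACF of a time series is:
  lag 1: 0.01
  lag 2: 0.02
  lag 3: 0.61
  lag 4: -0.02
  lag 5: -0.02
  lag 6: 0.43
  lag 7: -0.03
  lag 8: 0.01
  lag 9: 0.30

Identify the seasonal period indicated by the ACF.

3

The largest autocorrelation is r_3 = 0.61, with weaker echoes at lags 6 (0.43) and 9 (0.30); the remaining lags stay at or below 0.02.
The dominant spike at lag 3 indicates a seasonal period of 3.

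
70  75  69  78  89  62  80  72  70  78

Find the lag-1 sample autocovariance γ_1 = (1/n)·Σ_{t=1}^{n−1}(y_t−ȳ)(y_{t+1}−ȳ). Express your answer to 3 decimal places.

Mean ȳ = (70 + 75 + 69 + 78 + 89 + 62 + 80 + 72 + 70 + 78)/10 = 74.3000
Σ_{t=1}^{9}(y_t−ȳ)(y_{t+1}−ȳ) = -241.9900
γ_1 = -241.9900 / 10 = -24.199

-24.199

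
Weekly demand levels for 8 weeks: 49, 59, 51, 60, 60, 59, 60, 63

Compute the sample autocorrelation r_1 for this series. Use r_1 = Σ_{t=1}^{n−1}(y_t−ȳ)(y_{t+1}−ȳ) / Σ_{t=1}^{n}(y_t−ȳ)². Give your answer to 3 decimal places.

Mean ȳ = (49 + 59 + 51 + 60 + 60 + 59 + 60 + 63)/8 = 57.6250
Deviations from mean: -8.6250, 1.3750, -6.6250, 2.3750, 2.3750, 1.3750, 2.3750, 5.3750
Σ(y_t−ȳ)(y_{t+1}−ȳ) = (-11.8594) + (-9.1094) + (-15.7344) + (5.6406) + (3.2656) + (3.2656) + (12.7656) = -11.7656
Denominator Σ(y_t−ȳ)² = 167.8750
r_1 = -11.7656 / 167.8750 = -0.070

-0.070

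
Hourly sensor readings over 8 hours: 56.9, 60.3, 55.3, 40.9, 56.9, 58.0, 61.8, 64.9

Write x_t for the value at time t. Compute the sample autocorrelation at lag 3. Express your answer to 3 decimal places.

Mean x̄ = (56.9 + 60.3 + 55.3 + 40.9 + 56.9 + 58.0 + 61.8 + 64.9)/8 = 56.8750
Σ(x_t−x̄)(x_{t+3}−x̄) = (-0.3994) + (0.0856) + (-1.7719) + (-78.6769) + (0.2006) = -80.5619
Denominator Σ(x_t−x̄)² = 359.3350
r_3 = -80.5619 / 359.3350 = -0.224

-0.224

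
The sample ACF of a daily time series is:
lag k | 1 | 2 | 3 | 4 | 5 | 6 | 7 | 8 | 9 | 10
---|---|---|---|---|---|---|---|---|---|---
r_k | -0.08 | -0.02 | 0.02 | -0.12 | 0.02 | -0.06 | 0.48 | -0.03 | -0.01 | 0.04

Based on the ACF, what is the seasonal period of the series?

The largest autocorrelation is r_7 = 0.48; the remaining lags stay at or below 0.04.
The dominant spike at lag 7 indicates a seasonal period of 7.

7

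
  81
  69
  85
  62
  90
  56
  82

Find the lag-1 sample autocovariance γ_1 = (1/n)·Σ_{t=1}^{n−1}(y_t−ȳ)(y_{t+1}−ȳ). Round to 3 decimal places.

-119.857

Mean ȳ = (81 + 69 + 85 + 62 + 90 + 56 + 82)/7 = 75.0000
Deviations: 6.0000, -6.0000, 10.0000, -13.0000, 15.0000, -19.0000, 7.0000
Σ_{t=1}^{6}(y_t−ȳ)(y_{t+1}−ȳ) = -839.0000
γ_1 = -839.0000 / 7 = -119.857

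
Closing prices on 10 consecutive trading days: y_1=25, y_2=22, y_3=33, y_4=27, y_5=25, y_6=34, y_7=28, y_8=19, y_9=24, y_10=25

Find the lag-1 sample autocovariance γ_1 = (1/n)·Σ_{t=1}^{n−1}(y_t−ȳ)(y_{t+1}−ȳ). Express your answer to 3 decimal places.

Mean ȳ = (25 + 22 + 33 + 27 + 25 + 34 + 28 + 19 + 24 + 25)/10 = 26.2000
Σ_{t=1}^{9}(y_t−ȳ)(y_{t+1}−ȳ) = -8.8400
γ_1 = -8.8400 / 10 = -0.884

-0.884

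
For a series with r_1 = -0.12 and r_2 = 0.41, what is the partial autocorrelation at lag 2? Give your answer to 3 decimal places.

0.401

φ_{22} = (r_2 − r_1²) / (1 − r_1²)
r_1² = (-0.12)² = 0.0144
Numerator = 0.41 − 0.0144 = 0.3956; denominator = 1 − 0.0144 = 0.9856
φ_{22} = 0.3956 / 0.9856 = 0.401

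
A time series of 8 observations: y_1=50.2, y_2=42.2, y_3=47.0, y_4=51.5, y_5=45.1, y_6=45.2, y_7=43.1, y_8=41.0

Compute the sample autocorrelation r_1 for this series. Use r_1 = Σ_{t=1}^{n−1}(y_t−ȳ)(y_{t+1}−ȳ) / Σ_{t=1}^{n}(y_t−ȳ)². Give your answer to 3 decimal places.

Mean ȳ = (50.2 + 42.2 + 47.0 + 51.5 + 45.1 + 45.2 + 43.1 + 41.0)/8 = 45.6625
Numerator Σ_{t=1}^{7}(y_t−ȳ)(y_{t+1}−ȳ) = -2.4252
Denominator Σ(y_t−ȳ)² = 97.2788
r_1 = -2.4252 / 97.2788 = -0.025

-0.025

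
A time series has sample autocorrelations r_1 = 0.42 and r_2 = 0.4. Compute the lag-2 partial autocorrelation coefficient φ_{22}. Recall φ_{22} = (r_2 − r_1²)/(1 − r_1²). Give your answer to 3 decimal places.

φ_{22} = (r_2 − r_1²) / (1 − r_1²)
r_1² = (0.42)² = 0.1764
Numerator = 0.4 − 0.1764 = 0.2236; denominator = 1 − 0.1764 = 0.8236
φ_{22} = 0.2236 / 0.8236 = 0.271

0.271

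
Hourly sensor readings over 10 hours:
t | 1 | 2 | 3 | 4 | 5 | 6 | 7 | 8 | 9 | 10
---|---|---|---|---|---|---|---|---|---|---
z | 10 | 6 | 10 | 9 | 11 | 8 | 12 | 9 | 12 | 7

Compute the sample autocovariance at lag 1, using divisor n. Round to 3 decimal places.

Mean z̄ = (10 + 6 + 10 + 9 + 11 + 8 + 12 + 9 + 12 + 7)/10 = 9.4000
Σ_{t=1}^{9}(z_t−z̄)(z_{t+1}−z̄) = -19.1600
γ_1 = -19.1600 / 10 = -1.916

-1.916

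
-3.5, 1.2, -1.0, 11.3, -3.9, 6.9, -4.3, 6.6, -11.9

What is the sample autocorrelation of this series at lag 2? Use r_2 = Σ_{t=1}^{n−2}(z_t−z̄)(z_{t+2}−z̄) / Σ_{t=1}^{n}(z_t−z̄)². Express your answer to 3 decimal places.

Mean z̄ = (-3.5 + 1.2 − 1.0 + 11.3 − 3.9 + 6.9 − 4.3 + 6.6 − 11.9)/9 = 0.1556
Numerator Σ_{t=1}^{7}(z_t−z̄)(z_{t+2}−z̄) = 210.9616
Denominator Σ(z_t−z̄)² = 408.6422
r_2 = 210.9616 / 408.6422 = 0.516

0.516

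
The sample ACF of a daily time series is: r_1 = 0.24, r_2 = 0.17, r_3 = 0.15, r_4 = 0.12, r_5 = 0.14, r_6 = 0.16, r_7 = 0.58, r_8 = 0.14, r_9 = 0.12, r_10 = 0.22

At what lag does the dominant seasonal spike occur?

7

The largest autocorrelation is r_7 = 0.58; the remaining lags stay at or below 0.24. The elevated value at lag 1 (0.24), dropping to 0.17 at lag 2, reflects decaying short-term dependence rather than seasonality.
The dominant spike at lag 7 indicates a seasonal period of 7.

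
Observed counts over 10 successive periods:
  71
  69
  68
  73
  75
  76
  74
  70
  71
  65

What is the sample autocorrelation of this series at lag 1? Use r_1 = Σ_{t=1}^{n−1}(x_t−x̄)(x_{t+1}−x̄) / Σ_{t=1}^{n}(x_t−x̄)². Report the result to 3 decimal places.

Mean x̄ = (71 + 69 + 68 + 73 + 75 + 76 + 74 + 70 + 71 + 65)/10 = 71.2000
Numerator Σ_{t=1}^{9}(x_t−x̄)(x_{t+1}−x̄) = 38.3600
Denominator Σ(x_t−x̄)² = 103.6000
r_1 = 38.3600 / 103.6000 = 0.370

0.370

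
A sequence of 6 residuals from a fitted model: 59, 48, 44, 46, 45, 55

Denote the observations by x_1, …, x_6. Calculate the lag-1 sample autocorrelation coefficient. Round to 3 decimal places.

Mean x̄ = (59 + 48 + 44 + 46 + 45 + 55)/6 = 49.5000
Deviations from mean: 9.5000, -1.5000, -5.5000, -3.5000, -4.5000, 5.5000
Σ(x_t−x̄)(x_{t+1}−x̄) = (-14.2500) + (8.2500) + (19.2500) + (15.7500) + (-24.7500) = 4.2500
Denominator Σ(x_t−x̄)² = 185.5000
r_1 = 4.2500 / 185.5000 = 0.023

0.023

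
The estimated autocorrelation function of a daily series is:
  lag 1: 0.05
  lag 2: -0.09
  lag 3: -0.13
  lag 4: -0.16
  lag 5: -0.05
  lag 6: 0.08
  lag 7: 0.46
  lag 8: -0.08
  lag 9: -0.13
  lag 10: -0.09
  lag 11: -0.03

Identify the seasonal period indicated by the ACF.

7

The largest autocorrelation is r_7 = 0.46; the remaining lags stay at or below 0.08.
The dominant spike at lag 7 indicates a seasonal period of 7.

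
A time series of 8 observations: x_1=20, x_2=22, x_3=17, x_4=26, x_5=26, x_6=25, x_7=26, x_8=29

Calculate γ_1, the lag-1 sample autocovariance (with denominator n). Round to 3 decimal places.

Mean x̄ = (20 + 22 + 17 + 26 + 26 + 25 + 26 + 29)/8 = 23.8750
Deviations: -3.8750, -1.8750, -6.8750, 2.1250, 2.1250, 1.1250, 2.1250, 5.1250
Σ_{t=1}^{7}(x_t−x̄)(x_{t+1}−x̄) = 25.7344
γ_1 = 25.7344 / 8 = 3.217

3.217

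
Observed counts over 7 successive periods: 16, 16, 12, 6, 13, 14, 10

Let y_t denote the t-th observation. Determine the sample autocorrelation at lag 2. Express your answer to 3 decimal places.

-0.478

Mean ȳ = (16 + 16 + 12 + 6 + 13 + 14 + 10)/7 = 12.4286
Σ(y_t−ȳ)(y_{t+2}−ȳ) = (-1.5306) + (-22.9592) + (-0.2449) + (-10.1020) + (-1.3878) = -36.2245
Denominator Σ(y_t−ȳ)² = 75.7143
r_2 = -36.2245 / 75.7143 = -0.478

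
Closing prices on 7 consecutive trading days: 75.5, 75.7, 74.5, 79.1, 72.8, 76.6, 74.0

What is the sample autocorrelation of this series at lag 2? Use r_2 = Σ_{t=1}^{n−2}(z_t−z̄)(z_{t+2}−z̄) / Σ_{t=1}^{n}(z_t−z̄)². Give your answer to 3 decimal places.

0.462

Mean z̄ = (75.5 + 75.7 + 74.5 + 79.1 + 72.8 + 76.6 + 74.0)/7 = 75.4571
Numerator Σ_{t=1}^{5}(z_t−z̄)(z_{t+2}−z̄) = 11.4220
Denominator Σ(z_t−z̄)² = 24.7371
r_2 = 11.4220 / 24.7371 = 0.462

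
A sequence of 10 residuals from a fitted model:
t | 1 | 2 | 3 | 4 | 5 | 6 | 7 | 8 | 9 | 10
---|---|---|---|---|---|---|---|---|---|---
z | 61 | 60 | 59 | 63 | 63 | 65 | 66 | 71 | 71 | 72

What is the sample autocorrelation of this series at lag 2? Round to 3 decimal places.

0.446

Mean z̄ = (61 + 60 + 59 + 63 + 63 + 65 + 66 + 71 + 71 + 72)/10 = 65.1000
Numerator Σ_{t=1}^{8}(z_t−z̄)(z_{t+2}−z̄) = 92.2800
Denominator Σ(z_t−z̄)² = 206.9000
r_2 = 92.2800 / 206.9000 = 0.446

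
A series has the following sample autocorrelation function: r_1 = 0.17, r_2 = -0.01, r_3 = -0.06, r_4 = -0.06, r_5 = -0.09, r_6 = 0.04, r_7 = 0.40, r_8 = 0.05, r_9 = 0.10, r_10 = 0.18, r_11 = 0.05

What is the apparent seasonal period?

7

The largest autocorrelation is r_7 = 0.40; the remaining lags stay at or below 0.18.
The dominant spike at lag 7 indicates a seasonal period of 7.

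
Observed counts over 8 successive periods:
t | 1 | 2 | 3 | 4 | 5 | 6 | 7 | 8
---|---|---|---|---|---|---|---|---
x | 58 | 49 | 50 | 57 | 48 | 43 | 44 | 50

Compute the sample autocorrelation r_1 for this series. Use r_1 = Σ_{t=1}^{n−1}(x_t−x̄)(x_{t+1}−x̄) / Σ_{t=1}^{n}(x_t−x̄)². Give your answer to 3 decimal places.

Mean x̄ = (58 + 49 + 50 + 57 + 48 + 43 + 44 + 50)/8 = 49.8750
Deviations from mean: 8.1250, -0.8750, 0.1250, 7.1250, -1.8750, -6.8750, -5.8750, 0.1250
Numerator Σ_{t=1}^{7}(x_t−x̄)(x_{t+1}−x̄) = 32.8594
Denominator Σ(x_t−x̄)² = 202.8750
r_1 = 32.8594 / 202.8750 = 0.162

0.162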